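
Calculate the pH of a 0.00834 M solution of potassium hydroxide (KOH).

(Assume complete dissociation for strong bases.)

[OH⁻] = 0.00834 M for strong base. pOH = -log[OH⁻] = 2.08, pH = 14 - pOH

pH = 11.92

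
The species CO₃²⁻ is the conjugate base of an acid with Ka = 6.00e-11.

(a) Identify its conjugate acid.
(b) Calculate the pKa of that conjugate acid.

(a) The conjugate acid is formed by adding one H⁺ to CO₃²⁻, giving HCO₃⁻. (b) pKa = -log(Ka) = -log(6.00e-11) = 10.22.

Conjugate acid: HCO₃⁻; pK_a = 10.22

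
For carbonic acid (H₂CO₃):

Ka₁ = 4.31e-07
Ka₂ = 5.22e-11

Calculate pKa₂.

pKa₂ = -log(Ka₂) = -log(5.22e-11) = 10.28.

pK_{a2} = 10.28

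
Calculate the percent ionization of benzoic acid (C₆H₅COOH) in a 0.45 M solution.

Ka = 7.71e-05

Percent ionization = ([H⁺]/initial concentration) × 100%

Using Ka equilibrium: x² + Ka×x - Ka×C = 0. Solving: [H⁺] = 5.8518e-03. Percent = (5.8518e-03/0.45) × 100

Percent ionization = 1.3%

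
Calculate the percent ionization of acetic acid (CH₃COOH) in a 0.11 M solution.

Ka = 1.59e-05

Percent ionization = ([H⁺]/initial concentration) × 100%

Using Ka equilibrium: x² + Ka×x - Ka×C = 0. Solving: [H⁺] = 1.3146e-03. Percent = (1.3146e-03/0.11) × 100

Percent ionization = 1.2%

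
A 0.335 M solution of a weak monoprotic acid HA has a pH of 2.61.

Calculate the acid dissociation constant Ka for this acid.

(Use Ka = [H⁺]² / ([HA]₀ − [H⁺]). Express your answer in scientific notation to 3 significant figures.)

[H⁺] = 10^(−pH) = 10^(−2.61) = 2.455e-03 M. For HA ⇌ H⁺ + A⁻, Ka = [H⁺][A⁻]/[HA] = [H⁺]² / ([HA]₀ − [H⁺]) = (2.455e-03)² / (0.335 − 2.455e-03) = 1.81e-05.

K_a = 1.81e-05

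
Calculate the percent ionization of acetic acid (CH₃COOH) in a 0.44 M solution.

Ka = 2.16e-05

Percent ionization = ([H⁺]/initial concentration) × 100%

Using Ka equilibrium: x² + Ka×x - Ka×C = 0. Solving: [H⁺] = 3.0721e-03. Percent = (3.0721e-03/0.44) × 100

Percent ionization = 0.698%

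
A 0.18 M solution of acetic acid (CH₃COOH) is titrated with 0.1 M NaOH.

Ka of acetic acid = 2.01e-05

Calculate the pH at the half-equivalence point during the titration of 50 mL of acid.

At half-equivalence [HA] = [A⁻], so Henderson-Hasselbalch gives pH = pKa = -log(2.01e-05) = 4.70.

pH = pKa = 4.70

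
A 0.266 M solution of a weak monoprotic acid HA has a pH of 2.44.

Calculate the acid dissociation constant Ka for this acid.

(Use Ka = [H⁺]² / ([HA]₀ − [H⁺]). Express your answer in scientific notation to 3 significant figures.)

[H⁺] = 10^(−pH) = 10^(−2.44) = 3.631e-03 M. For HA ⇌ H⁺ + A⁻, Ka = [H⁺][A⁻]/[HA] = [H⁺]² / ([HA]₀ − [H⁺]) = (3.631e-03)² / (0.266 − 3.631e-03) = 5.02e-05.

K_a = 5.02e-05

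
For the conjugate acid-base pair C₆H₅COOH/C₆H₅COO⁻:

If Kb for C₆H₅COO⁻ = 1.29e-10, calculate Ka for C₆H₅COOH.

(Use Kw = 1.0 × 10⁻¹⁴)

For a conjugate pair Ka × Kb = Kw, so Ka = Kw/Kb = 1.0 × 10⁻¹⁴ / 1.29e-10 = 7.75e-05.

K_a = 7.75e-05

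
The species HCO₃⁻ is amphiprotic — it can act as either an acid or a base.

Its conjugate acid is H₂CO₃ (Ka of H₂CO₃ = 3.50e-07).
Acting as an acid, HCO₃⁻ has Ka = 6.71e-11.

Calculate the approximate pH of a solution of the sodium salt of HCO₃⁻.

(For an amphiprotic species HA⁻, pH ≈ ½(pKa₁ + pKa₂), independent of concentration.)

pKa₁ = -log(3.50e-07) = 6.46; pKa₂ = -log(6.71e-11) = 10.17. For an amphiprotic species, pH ≈ ½(pKa₁ + pKa₂) = ½(6.46 + 10.17) = 8.31.

pH = 8.31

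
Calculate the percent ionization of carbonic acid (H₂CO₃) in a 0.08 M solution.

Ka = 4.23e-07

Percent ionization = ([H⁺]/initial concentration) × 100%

Using Ka equilibrium: x² + Ka×x - Ka×C = 0. Solving: [H⁺] = 1.8375e-04. Percent = (1.8375e-04/0.08) × 100

Percent ionization = 0.23%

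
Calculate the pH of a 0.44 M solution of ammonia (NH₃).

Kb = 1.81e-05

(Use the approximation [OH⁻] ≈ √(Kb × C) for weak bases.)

[OH⁻] = √(Kb × C) = √(1.81e-05 × 0.44) = 2.8221e-03. pOH = 2.55, pH = 14 - pOH

pH = 11.45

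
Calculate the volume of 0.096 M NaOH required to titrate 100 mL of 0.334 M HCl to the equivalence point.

At equivalence: moles acid = moles base. moles HCl = 0.334 × 100/1000 = 0.0334 mol. V_base = moles / 0.096 × 1000 = 347.9 mL.

V_{base} = 347.9 mL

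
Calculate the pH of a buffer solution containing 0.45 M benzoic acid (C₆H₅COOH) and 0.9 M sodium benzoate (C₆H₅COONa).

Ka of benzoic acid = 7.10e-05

pKa = -log(7.10e-05) = 4.15. pH = pKa + log([A⁻]/[HA]) = 4.15 + log(0.9/0.45)

pH = 4.45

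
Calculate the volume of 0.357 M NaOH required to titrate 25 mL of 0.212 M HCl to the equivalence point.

At equivalence: moles acid = moles base. moles HCl = 0.212 × 25/1000 = 0.0053 mol. V_base = moles / 0.357 × 1000 = 14.8 mL.

V_{base} = 14.8 mL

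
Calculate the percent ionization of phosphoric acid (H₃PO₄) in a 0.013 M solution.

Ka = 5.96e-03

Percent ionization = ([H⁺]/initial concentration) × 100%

Using Ka equilibrium: x² + Ka×x - Ka×C = 0. Solving: [H⁺] = 6.3130e-03. Percent = (6.3130e-03/0.013) × 100

Percent ionization = 48.6%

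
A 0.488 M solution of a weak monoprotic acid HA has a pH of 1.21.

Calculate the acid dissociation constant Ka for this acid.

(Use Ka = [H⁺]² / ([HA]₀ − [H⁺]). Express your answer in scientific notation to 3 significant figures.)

[H⁺] = 10^(−pH) = 10^(−1.21) = 6.166e-02 M. For HA ⇌ H⁺ + A⁻, Ka = [H⁺][A⁻]/[HA] = [H⁺]² / ([HA]₀ − [H⁺]) = (6.166e-02)² / (0.488 − 6.166e-02) = 8.92e-03.

K_a = 8.92e-03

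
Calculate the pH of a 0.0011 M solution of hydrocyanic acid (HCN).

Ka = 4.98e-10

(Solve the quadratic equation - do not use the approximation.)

x² + Ka×x - Ka×C = 0. Using quadratic formula: [H⁺] = 7.3989e-07

pH = 6.13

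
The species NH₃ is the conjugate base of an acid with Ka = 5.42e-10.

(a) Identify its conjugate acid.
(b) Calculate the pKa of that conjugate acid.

(a) The conjugate acid is formed by adding one H⁺ to NH₃, giving NH₄⁺. (b) pKa = -log(Ka) = -log(5.42e-10) = 9.27.

Conjugate acid: NH₄⁺; pK_a = 9.27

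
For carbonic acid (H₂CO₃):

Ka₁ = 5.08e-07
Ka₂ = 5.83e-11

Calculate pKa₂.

pKa₂ = -log(Ka₂) = -log(5.83e-11) = 10.23.

pK_{a2} = 10.23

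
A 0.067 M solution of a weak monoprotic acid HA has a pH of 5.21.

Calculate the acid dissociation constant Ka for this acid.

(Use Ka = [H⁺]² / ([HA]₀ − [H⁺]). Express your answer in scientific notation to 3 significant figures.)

[H⁺] = 10^(−pH) = 10^(−5.21) = 6.166e-06 M. For HA ⇌ H⁺ + A⁻, Ka = [H⁺][A⁻]/[HA] = [H⁺]² / ([HA]₀ − [H⁺]) = (6.166e-06)² / (0.067 − 6.166e-06) = 5.67e-10.

K_a = 5.67e-10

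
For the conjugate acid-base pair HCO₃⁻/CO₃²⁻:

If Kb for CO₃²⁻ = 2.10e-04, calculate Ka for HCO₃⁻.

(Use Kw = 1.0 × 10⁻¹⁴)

For a conjugate pair Ka × Kb = Kw, so Ka = Kw/Kb = 1.0 × 10⁻¹⁴ / 2.10e-04 = 4.76e-11.

K_a = 4.76e-11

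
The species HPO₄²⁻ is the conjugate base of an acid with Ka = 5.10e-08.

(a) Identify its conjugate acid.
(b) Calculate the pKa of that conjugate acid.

(a) The conjugate acid is formed by adding one H⁺ to HPO₄²⁻, giving H₂PO₄⁻. (b) pKa = -log(Ka) = -log(5.10e-08) = 7.29.

Conjugate acid: H₂PO₄⁻; pK_a = 7.29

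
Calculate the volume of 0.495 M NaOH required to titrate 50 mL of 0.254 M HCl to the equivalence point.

At equivalence: moles acid = moles base. moles HCl = 0.254 × 50/1000 = 0.0127 mol. V_base = moles / 0.495 × 1000 = 25.7 mL.

V_{base} = 25.7 mL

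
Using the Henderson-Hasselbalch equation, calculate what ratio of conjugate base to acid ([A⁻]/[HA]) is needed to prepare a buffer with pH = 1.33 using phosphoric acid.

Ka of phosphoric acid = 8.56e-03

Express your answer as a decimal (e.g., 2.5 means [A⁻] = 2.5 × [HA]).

pKa = -log(8.56e-03) = 2.0675. pH = pKa + log([A⁻]/[HA]), so log([A⁻]/[HA]) = pH − pKa = 1.33 − 2.0675 = -0.7375. [A⁻]/[HA] = 10^(-0.7375) = 0.183

[A⁻]/[HA] = 0.183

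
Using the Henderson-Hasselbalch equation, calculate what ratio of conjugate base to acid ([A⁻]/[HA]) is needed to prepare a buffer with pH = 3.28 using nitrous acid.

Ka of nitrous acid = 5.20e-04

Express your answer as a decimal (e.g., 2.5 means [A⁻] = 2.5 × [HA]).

pKa = -log(5.20e-04) = 3.2840. pH = pKa + log([A⁻]/[HA]), so log([A⁻]/[HA]) = pH − pKa = 3.28 − 3.2840 = -0.0040. [A⁻]/[HA] = 10^(-0.0040) = 0.991

[A⁻]/[HA] = 0.991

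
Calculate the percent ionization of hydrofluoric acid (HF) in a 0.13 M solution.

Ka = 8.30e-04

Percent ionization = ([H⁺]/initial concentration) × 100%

Using Ka equilibrium: x² + Ka×x - Ka×C = 0. Solving: [H⁺] = 9.9808e-03. Percent = (9.9808e-03/0.13) × 100

Percent ionization = 7.68%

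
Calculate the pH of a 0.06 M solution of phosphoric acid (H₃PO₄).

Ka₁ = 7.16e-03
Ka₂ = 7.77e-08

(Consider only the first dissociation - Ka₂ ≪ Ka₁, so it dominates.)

First dissociation dominates. From Ka₁ = [H⁺][HA⁻]/[H₂A], x² + Ka₁·x − Ka₁·C = 0 with C = 0.06 M and Ka₁ = 7.16e-03. Solving: [H⁺] = (−Ka₁ + √(Ka₁² + 4·Ka₁·C)) / 2 = 1.7454e-02 M. pH = -log(1.7454e-02) = 1.76.

pH = 1.76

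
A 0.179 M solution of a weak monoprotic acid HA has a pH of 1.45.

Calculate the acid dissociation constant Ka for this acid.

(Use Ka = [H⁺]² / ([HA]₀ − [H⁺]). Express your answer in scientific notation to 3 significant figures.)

[H⁺] = 10^(−pH) = 10^(−1.45) = 3.548e-02 M. For HA ⇌ H⁺ + A⁻, Ka = [H⁺][A⁻]/[HA] = [H⁺]² / ([HA]₀ − [H⁺]) = (3.548e-02)² / (0.179 − 3.548e-02) = 8.77e-03.

K_a = 8.77e-03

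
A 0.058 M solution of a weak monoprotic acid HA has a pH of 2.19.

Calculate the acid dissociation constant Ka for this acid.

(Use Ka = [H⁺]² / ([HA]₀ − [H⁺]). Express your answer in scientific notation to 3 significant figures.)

[H⁺] = 10^(−pH) = 10^(−2.19) = 6.457e-03 M. For HA ⇌ H⁺ + A⁻, Ka = [H⁺][A⁻]/[HA] = [H⁺]² / ([HA]₀ − [H⁺]) = (6.457e-03)² / (0.058 − 6.457e-03) = 8.09e-04.

K_a = 8.09e-04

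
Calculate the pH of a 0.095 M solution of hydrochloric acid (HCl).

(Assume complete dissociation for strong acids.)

[H⁺] = 0.095 M for strong acid. pH = -log[H⁺] = -log(0.095)

pH = 1.02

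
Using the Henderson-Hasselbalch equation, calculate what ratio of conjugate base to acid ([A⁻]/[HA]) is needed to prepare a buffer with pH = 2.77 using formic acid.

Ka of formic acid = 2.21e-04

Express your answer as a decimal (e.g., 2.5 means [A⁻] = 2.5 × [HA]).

pKa = -log(2.21e-04) = 3.6556. pH = pKa + log([A⁻]/[HA]), so log([A⁻]/[HA]) = pH − pKa = 2.77 − 3.6556 = -0.8856. [A⁻]/[HA] = 10^(-0.8856) = 0.130

[A⁻]/[HA] = 0.130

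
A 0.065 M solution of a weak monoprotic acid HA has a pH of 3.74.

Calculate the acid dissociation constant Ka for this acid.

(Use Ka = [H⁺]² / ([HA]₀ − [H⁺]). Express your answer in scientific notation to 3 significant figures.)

[H⁺] = 10^(−pH) = 10^(−3.74) = 1.820e-04 M. For HA ⇌ H⁺ + A⁻, Ka = [H⁺][A⁻]/[HA] = [H⁺]² / ([HA]₀ − [H⁺]) = (1.820e-04)² / (0.065 − 1.820e-04) = 5.11e-07.

K_a = 5.11e-07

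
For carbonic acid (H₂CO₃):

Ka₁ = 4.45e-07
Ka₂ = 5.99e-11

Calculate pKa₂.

pKa₂ = -log(Ka₂) = -log(5.99e-11) = 10.22.

pK_{a2} = 10.22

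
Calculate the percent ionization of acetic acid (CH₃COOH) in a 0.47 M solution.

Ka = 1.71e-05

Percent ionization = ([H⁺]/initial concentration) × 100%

Using Ka equilibrium: x² + Ka×x - Ka×C = 0. Solving: [H⁺] = 2.8264e-03. Percent = (2.8264e-03/0.47) × 100

Percent ionization = 0.601%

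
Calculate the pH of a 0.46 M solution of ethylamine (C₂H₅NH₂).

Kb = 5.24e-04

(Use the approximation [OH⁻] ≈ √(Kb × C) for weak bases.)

[OH⁻] = √(Kb × C) = √(5.24e-04 × 0.46) = 1.5525e-02. pOH = 1.81, pH = 14 - pOH

pH = 12.19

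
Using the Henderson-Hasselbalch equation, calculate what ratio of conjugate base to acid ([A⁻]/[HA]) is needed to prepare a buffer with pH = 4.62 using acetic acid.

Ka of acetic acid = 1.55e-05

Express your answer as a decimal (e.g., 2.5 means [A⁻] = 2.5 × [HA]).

pKa = -log(1.55e-05) = 4.8097. pH = pKa + log([A⁻]/[HA]), so log([A⁻]/[HA]) = pH − pKa = 4.62 − 4.8097 = -0.1897. [A⁻]/[HA] = 10^(-0.1897) = 0.646

[A⁻]/[HA] = 0.646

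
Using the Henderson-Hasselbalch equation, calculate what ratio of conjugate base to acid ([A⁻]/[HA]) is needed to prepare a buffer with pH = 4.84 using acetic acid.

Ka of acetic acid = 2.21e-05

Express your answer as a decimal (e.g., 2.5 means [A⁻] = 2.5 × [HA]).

pKa = -log(2.21e-05) = 4.6556. pH = pKa + log([A⁻]/[HA]), so log([A⁻]/[HA]) = pH − pKa = 4.84 − 4.6556 = 0.1844. [A⁻]/[HA] = 10^(0.1844) = 1.53

[A⁻]/[HA] = 1.53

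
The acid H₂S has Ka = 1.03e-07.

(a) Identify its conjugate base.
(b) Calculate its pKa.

(a) The conjugate base is formed by removing one H⁺ from H₂S, giving HS⁻. (b) pKa = -log(Ka) = -log(1.03e-07) = 6.99.

Conjugate base: HS⁻; pK_a = 6.99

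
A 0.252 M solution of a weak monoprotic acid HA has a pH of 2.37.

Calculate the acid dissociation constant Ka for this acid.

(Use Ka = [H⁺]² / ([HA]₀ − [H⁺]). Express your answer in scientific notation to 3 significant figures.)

[H⁺] = 10^(−pH) = 10^(−2.37) = 4.266e-03 M. For HA ⇌ H⁺ + A⁻, Ka = [H⁺][A⁻]/[HA] = [H⁺]² / ([HA]₀ − [H⁺]) = (4.266e-03)² / (0.252 − 4.266e-03) = 7.35e-05.

K_a = 7.35e-05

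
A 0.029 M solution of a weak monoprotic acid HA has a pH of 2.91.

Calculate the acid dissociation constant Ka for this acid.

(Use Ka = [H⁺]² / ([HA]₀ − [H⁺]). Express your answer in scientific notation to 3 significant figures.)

[H⁺] = 10^(−pH) = 10^(−2.91) = 1.230e-03 M. For HA ⇌ H⁺ + A⁻, Ka = [H⁺][A⁻]/[HA] = [H⁺]² / ([HA]₀ − [H⁺]) = (1.230e-03)² / (0.029 − 1.230e-03) = 5.45e-05.

K_a = 5.45e-05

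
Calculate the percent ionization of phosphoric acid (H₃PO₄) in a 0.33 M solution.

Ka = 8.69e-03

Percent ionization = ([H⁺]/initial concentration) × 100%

Using Ka equilibrium: x² + Ka×x - Ka×C = 0. Solving: [H⁺] = 4.9382e-02. Percent = (4.9382e-02/0.33) × 100

Percent ionization = 15%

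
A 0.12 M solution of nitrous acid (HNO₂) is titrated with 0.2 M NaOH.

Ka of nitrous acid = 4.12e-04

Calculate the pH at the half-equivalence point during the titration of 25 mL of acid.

At half-equivalence [HA] = [A⁻], so Henderson-Hasselbalch gives pH = pKa = -log(4.12e-04) = 3.39.

pH = pKa = 3.39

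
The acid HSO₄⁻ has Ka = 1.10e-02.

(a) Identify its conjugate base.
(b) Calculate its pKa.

(a) The conjugate base is formed by removing one H⁺ from HSO₄⁻, giving SO₄²⁻. (b) pKa = -log(Ka) = -log(1.10e-02) = 1.96.

Conjugate base: SO₄²⁻; pK_a = 1.96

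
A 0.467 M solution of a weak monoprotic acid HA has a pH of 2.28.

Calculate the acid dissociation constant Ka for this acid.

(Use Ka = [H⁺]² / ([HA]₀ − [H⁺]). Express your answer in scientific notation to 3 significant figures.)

[H⁺] = 10^(−pH) = 10^(−2.28) = 5.248e-03 M. For HA ⇌ H⁺ + A⁻, Ka = [H⁺][A⁻]/[HA] = [H⁺]² / ([HA]₀ − [H⁺]) = (5.248e-03)² / (0.467 − 5.248e-03) = 5.96e-05.

K_a = 5.96e-05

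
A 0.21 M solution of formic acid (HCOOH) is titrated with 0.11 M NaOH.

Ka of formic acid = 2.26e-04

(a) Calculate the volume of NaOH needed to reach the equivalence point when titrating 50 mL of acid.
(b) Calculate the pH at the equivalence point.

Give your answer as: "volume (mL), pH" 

moles acid = 0.21 × 50/1000 = 0.0105 mol; V_base = moles/0.11 × 1000 = 95.5 mL. At equivalence only the conjugate base is present: [A⁻] = 0.0105/0.145 = 7.2188e-02 M. Kb = Kw/Ka = 4.42e-11; [OH⁻] = √(Kb × [A⁻]) = 1.7872e-06; pOH = 5.75; pH = 14 - pOH = 8.25.

V = 95.5 mL, pH = 8.25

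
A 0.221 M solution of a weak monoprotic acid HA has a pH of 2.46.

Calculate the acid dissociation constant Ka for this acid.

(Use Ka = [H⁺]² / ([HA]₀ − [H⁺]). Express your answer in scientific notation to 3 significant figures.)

[H⁺] = 10^(−pH) = 10^(−2.46) = 3.467e-03 M. For HA ⇌ H⁺ + A⁻, Ka = [H⁺][A⁻]/[HA] = [H⁺]² / ([HA]₀ − [H⁺]) = (3.467e-03)² / (0.221 − 3.467e-03) = 5.53e-05.

K_a = 5.53e-05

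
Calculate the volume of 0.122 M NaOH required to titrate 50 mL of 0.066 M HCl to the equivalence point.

At equivalence: moles acid = moles base. moles HCl = 0.066 × 50/1000 = 0.0033 mol. V_base = moles / 0.122 × 1000 = 27.0 mL.

V_{base} = 27.0 mL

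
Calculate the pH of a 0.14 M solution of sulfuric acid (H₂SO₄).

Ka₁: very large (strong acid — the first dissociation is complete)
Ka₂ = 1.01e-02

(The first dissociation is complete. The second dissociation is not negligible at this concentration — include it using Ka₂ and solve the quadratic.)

First dissociation is complete: [H⁺]₀ = [HSO₄⁻]₀ = C = 0.14 M. Second dissociation HSO₄⁻ ⇌ H⁺ + SO₄²⁻: let x = [SO₄²⁻]. Ka₂ = (C + x)·x / (C − x) = 1.01e-02 → x² + (C + Ka₂)·x − Ka₂·C = 0 → x² + 0.15010·x − 1.414e-03 = 0. x = (−0.15010 + √(0.15010² + 4 × 1.414e-03)) / 2 = 8.8934e-03 M. [H⁺] = C + x = 0.14 + 8.8934e-03 = 1.4889e-01 M. pH = -log(1.4889e-01) = 0.83.

pH = 0.83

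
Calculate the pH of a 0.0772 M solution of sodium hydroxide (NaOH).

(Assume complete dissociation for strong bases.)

[OH⁻] = 0.0772 M for strong base. pOH = -log[OH⁻] = 1.11, pH = 14 - pOH

pH = 12.89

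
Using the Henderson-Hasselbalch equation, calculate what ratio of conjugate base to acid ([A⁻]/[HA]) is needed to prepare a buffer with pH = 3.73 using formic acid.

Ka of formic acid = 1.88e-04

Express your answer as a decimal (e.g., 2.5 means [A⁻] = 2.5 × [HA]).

pKa = -log(1.88e-04) = 3.7258. pH = pKa + log([A⁻]/[HA]), so log([A⁻]/[HA]) = pH − pKa = 3.73 − 3.7258 = 0.0042. [A⁻]/[HA] = 10^(0.0042) = 1.01

[A⁻]/[HA] = 1.01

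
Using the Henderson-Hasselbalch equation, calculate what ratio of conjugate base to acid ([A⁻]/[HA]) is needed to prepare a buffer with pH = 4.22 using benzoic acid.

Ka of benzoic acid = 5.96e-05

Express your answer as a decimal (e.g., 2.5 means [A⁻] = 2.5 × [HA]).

pKa = -log(5.96e-05) = 4.2248. pH = pKa + log([A⁻]/[HA]), so log([A⁻]/[HA]) = pH − pKa = 4.22 − 4.2248 = -0.0048. [A⁻]/[HA] = 10^(-0.0048) = 0.989

[A⁻]/[HA] = 0.989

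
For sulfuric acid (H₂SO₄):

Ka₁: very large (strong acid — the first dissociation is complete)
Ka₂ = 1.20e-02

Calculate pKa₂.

pKa₂ = -log(Ka₂) = -log(1.20e-02) = 1.92.

pK_{a2} = 1.92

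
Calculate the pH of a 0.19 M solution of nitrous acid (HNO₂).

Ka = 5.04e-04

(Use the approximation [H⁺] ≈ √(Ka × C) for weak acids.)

[H⁺] = √(Ka × C) = √(5.04e-04 × 0.19) = 9.7857e-03. pH = -log(9.7857e-03)

pH = 2.01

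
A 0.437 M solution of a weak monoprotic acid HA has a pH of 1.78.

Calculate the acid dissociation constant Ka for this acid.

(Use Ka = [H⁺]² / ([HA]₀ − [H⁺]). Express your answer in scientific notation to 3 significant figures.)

[H⁺] = 10^(−pH) = 10^(−1.78) = 1.660e-02 M. For HA ⇌ H⁺ + A⁻, Ka = [H⁺][A⁻]/[HA] = [H⁺]² / ([HA]₀ − [H⁺]) = (1.660e-02)² / (0.437 − 1.660e-02) = 6.55e-04.

K_a = 6.55e-04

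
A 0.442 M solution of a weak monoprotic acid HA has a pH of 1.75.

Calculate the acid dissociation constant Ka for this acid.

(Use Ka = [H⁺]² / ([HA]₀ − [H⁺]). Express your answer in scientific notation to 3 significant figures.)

[H⁺] = 10^(−pH) = 10^(−1.75) = 1.778e-02 M. For HA ⇌ H⁺ + A⁻, Ka = [H⁺][A⁻]/[HA] = [H⁺]² / ([HA]₀ − [H⁺]) = (1.778e-02)² / (0.442 − 1.778e-02) = 7.45e-04.

K_a = 7.45e-04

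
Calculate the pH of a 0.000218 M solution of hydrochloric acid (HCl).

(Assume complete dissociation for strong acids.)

[H⁺] = 0.000218 M for strong acid. pH = -log[H⁺] = -log(0.000218)

pH = 3.66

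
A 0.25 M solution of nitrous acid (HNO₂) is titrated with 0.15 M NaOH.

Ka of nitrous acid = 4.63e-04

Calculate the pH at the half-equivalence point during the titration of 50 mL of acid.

At half-equivalence [HA] = [A⁻], so Henderson-Hasselbalch gives pH = pKa = -log(4.63e-04) = 3.33.

pH = pKa = 3.33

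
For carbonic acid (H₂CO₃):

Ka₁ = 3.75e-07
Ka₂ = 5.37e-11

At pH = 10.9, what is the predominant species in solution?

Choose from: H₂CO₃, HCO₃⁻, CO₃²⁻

pKa₁ = 6.43, pKa₂ = 10.27. For a polyprotic acid the predominant species crosses at each pKa: below pKa_n the protonated form dominates, above it the deprotonated form does. At pH = 10.9, the predominant species is CO₃²⁻.

CO₃²⁻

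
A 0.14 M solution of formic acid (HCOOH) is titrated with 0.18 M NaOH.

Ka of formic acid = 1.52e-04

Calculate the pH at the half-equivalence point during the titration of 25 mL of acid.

At half-equivalence [HA] = [A⁻], so Henderson-Hasselbalch gives pH = pKa = -log(1.52e-04) = 3.82.

pH = pKa = 3.82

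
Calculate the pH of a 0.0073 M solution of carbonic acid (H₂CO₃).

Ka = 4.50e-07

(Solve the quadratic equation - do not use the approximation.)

x² + Ka×x - Ka×C = 0. Using quadratic formula: [H⁺] = 5.7090e-05

pH = 4.24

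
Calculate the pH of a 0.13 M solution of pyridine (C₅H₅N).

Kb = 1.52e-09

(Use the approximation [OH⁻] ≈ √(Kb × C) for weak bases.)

[OH⁻] = √(Kb × C) = √(1.52e-09 × 0.13) = 1.4057e-05. pOH = 4.85, pH = 14 - pOH

pH = 9.15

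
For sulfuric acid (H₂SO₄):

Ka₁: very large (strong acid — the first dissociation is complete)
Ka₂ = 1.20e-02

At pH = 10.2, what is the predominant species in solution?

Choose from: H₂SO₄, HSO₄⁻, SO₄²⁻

The first dissociation is complete, so H₂SO₄ itself is never the predominant species in water; pKa₂ = -log(1.20e-02) = 1.92. For a polyprotic acid the predominant species crosses at each pKa: below pKa_n the protonated form dominates, above it the deprotonated form does. At pH = 10.2, the predominant species is SO₄²⁻.

SO₄²⁻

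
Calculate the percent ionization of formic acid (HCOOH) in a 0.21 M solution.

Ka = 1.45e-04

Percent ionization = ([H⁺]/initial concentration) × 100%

Using Ka equilibrium: x² + Ka×x - Ka×C = 0. Solving: [H⁺] = 5.4461e-03. Percent = (5.4461e-03/0.21) × 100

Percent ionization = 2.59%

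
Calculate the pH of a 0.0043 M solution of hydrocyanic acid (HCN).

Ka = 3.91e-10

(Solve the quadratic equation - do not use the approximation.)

x² + Ka×x - Ka×C = 0. Using quadratic formula: [H⁺] = 1.2965e-06

pH = 5.89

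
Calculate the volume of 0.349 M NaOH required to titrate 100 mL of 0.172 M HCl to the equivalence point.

At equivalence: moles acid = moles base. moles HCl = 0.172 × 100/1000 = 0.0172 mol. V_base = moles / 0.349 × 1000 = 49.3 mL.

V_{base} = 49.3 mL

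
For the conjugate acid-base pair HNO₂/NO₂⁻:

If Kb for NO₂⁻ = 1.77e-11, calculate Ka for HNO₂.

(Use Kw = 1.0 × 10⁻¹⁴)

For a conjugate pair Ka × Kb = Kw, so Ka = Kw/Kb = 1.0 × 10⁻¹⁴ / 1.77e-11 = 5.65e-04.

K_a = 5.65e-04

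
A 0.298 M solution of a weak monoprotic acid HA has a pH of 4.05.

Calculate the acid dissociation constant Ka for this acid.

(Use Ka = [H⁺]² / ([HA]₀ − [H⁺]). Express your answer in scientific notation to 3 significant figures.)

[H⁺] = 10^(−pH) = 10^(−4.05) = 8.913e-05 M. For HA ⇌ H⁺ + A⁻, Ka = [H⁺][A⁻]/[HA] = [H⁺]² / ([HA]₀ − [H⁺]) = (8.913e-05)² / (0.298 − 8.913e-05) = 2.67e-08.

K_a = 2.67e-08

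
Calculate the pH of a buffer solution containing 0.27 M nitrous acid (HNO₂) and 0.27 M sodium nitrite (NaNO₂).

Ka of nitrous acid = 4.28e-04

pKa = -log(4.28e-04) = 3.37. pH = pKa + log([A⁻]/[HA]) = 3.37 + log(0.27/0.27)

pH = 3.37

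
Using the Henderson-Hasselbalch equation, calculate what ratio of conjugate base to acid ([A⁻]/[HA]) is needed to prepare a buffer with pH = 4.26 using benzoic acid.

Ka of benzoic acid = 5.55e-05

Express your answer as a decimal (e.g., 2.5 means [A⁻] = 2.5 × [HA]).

pKa = -log(5.55e-05) = 4.2557. pH = pKa + log([A⁻]/[HA]), so log([A⁻]/[HA]) = pH − pKa = 4.26 − 4.2557 = 0.0043. [A⁻]/[HA] = 10^(0.0043) = 1.01

[A⁻]/[HA] = 1.01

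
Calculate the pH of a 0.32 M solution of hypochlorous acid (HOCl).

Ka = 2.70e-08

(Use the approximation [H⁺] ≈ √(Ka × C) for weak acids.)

[H⁺] = √(Ka × C) = √(2.70e-08 × 0.32) = 9.2952e-05. pH = -log(9.2952e-05)

pH = 4.03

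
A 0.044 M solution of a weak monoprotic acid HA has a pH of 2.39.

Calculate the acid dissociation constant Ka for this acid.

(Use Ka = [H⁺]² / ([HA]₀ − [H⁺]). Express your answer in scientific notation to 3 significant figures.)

[H⁺] = 10^(−pH) = 10^(−2.39) = 4.074e-03 M. For HA ⇌ H⁺ + A⁻, Ka = [H⁺][A⁻]/[HA] = [H⁺]² / ([HA]₀ − [H⁺]) = (4.074e-03)² / (0.044 − 4.074e-03) = 4.16e-04.

K_a = 4.16e-04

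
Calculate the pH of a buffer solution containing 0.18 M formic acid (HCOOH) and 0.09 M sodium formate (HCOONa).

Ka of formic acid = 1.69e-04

pKa = -log(1.69e-04) = 3.77. pH = pKa + log([A⁻]/[HA]) = 3.77 + log(0.09/0.18)

pH = 3.47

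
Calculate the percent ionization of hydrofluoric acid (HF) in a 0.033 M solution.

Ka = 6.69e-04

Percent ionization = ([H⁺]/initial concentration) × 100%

Using Ka equilibrium: x² + Ka×x - Ka×C = 0. Solving: [H⁺] = 4.3760e-03. Percent = (4.3760e-03/0.033) × 100

Percent ionization = 13.3%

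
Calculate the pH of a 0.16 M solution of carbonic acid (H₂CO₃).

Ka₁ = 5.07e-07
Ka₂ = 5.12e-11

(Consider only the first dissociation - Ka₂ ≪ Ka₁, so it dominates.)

First dissociation dominates. From Ka₁ = [H⁺][HA⁻]/[H₂A], x² + Ka₁·x − Ka₁·C = 0 with C = 0.16 M and Ka₁ = 5.07e-07. Solving: [H⁺] = (−Ka₁ + √(Ka₁² + 4·Ka₁·C)) / 2 = 2.8456e-04 M. pH = -log(2.8456e-04) = 3.55.

pH = 3.55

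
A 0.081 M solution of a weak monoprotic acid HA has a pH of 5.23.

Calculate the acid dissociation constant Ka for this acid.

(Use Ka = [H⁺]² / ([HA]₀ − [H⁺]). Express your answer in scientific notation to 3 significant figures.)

[H⁺] = 10^(−pH) = 10^(−5.23) = 5.888e-06 M. For HA ⇌ H⁺ + A⁻, Ka = [H⁺][A⁻]/[HA] = [H⁺]² / ([HA]₀ − [H⁺]) = (5.888e-06)² / (0.081 − 5.888e-06) = 4.28e-10.

K_a = 4.28e-10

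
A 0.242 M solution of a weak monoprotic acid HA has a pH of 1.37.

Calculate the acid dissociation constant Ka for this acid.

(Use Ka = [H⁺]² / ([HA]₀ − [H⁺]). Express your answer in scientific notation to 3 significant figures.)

[H⁺] = 10^(−pH) = 10^(−1.37) = 4.266e-02 M. For HA ⇌ H⁺ + A⁻, Ka = [H⁺][A⁻]/[HA] = [H⁺]² / ([HA]₀ − [H⁺]) = (4.266e-02)² / (0.242 − 4.266e-02) = 9.13e-03.

K_a = 9.13e-03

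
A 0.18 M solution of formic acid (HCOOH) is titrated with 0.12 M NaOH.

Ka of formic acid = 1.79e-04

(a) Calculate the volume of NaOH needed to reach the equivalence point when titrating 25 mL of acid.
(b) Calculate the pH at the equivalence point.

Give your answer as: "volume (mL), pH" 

moles acid = 0.18 × 25/1000 = 0.0045 mol; V_base = moles/0.12 × 1000 = 37.5 mL. At equivalence only the conjugate base is present: [A⁻] = 0.0045/0.062 = 7.2000e-02 M. Kb = Kw/Ka = 5.59e-11; [OH⁻] = √(Kb × [A⁻]) = 2.0056e-06; pOH = 5.70; pH = 14 - pOH = 8.30.

V = 37.5 mL, pH = 8.30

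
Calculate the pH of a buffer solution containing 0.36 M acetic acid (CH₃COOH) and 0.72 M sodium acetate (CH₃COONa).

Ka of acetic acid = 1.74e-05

pKa = -log(1.74e-05) = 4.76. pH = pKa + log([A⁻]/[HA]) = 4.76 + log(0.72/0.36)

pH = 5.06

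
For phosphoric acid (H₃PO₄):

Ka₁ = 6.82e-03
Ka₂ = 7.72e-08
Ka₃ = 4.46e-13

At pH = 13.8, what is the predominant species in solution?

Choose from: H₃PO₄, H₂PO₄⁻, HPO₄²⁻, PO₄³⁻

pKa₁ = 2.17, pKa₂ = 7.11, pKa₃ = 12.35. For a polyprotic acid the predominant species crosses at each pKa: below pKa_n the protonated form dominates, above it the deprotonated form does. At pH = 13.8, the predominant species is PO₄³⁻.

PO₄³⁻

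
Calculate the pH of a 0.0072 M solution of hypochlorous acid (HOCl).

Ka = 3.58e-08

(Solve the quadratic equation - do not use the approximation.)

x² + Ka×x - Ka×C = 0. Using quadratic formula: [H⁺] = 1.6037e-05

pH = 4.79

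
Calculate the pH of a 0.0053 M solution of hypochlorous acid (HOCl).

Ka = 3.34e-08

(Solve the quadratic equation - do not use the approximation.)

x² + Ka×x - Ka×C = 0. Using quadratic formula: [H⁺] = 1.3288e-05

pH = 4.88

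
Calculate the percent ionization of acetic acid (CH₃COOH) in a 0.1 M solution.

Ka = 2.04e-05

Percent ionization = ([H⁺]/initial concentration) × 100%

Using Ka equilibrium: x² + Ka×x - Ka×C = 0. Solving: [H⁺] = 1.4181e-03. Percent = (1.4181e-03/0.1) × 100

Percent ionization = 1.42%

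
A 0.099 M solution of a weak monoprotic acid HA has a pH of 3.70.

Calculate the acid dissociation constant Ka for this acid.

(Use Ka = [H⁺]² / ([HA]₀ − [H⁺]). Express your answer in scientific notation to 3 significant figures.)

[H⁺] = 10^(−pH) = 10^(−3.70) = 1.995e-04 M. For HA ⇌ H⁺ + A⁻, Ka = [H⁺][A⁻]/[HA] = [H⁺]² / ([HA]₀ − [H⁺]) = (1.995e-04)² / (0.099 − 1.995e-04) = 4.03e-07.

K_a = 4.03e-07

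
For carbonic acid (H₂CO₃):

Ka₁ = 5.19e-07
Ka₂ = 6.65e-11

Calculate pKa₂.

pKa₂ = -log(Ka₂) = -log(6.65e-11) = 10.18.

pK_{a2} = 10.18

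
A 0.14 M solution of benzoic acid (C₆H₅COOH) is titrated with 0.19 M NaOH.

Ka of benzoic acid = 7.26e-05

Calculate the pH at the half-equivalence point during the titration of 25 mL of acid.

At half-equivalence [HA] = [A⁻], so Henderson-Hasselbalch gives pH = pKa = -log(7.26e-05) = 4.14.

pH = pKa = 4.14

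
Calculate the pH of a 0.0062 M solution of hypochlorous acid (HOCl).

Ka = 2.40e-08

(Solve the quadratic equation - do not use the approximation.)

x² + Ka×x - Ka×C = 0. Using quadratic formula: [H⁺] = 1.2186e-05

pH = 4.91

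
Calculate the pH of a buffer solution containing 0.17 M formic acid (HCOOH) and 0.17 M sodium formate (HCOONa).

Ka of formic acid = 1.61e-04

pKa = -log(1.61e-04) = 3.79. pH = pKa + log([A⁻]/[HA]) = 3.79 + log(0.17/0.17)

pH = 3.79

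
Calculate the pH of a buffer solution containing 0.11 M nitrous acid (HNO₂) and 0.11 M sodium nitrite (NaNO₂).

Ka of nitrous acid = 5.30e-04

pKa = -log(5.30e-04) = 3.28. pH = pKa + log([A⁻]/[HA]) = 3.28 + log(0.11/0.11)

pH = 3.28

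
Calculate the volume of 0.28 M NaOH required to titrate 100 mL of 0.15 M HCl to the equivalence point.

At equivalence: moles acid = moles base. moles HCl = 0.15 × 100/1000 = 0.015 mol. V_base = moles / 0.28 × 1000 = 53.6 mL.

V_{base} = 53.6 mL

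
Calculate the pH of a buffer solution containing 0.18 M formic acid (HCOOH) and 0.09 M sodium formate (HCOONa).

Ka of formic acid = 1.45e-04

pKa = -log(1.45e-04) = 3.84. pH = pKa + log([A⁻]/[HA]) = 3.84 + log(0.09/0.18)

pH = 3.54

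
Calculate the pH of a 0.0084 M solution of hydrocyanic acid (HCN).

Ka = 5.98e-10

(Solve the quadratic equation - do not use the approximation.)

x² + Ka×x - Ka×C = 0. Using quadratic formula: [H⁺] = 2.2410e-06

pH = 5.65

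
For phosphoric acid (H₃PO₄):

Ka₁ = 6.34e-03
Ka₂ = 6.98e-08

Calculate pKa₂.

pKa₂ = -log(Ka₂) = -log(6.98e-08) = 7.16.

pK_{a2} = 7.16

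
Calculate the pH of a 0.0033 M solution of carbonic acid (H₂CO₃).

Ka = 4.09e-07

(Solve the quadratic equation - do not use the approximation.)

x² + Ka×x - Ka×C = 0. Using quadratic formula: [H⁺] = 3.6534e-05

pH = 4.44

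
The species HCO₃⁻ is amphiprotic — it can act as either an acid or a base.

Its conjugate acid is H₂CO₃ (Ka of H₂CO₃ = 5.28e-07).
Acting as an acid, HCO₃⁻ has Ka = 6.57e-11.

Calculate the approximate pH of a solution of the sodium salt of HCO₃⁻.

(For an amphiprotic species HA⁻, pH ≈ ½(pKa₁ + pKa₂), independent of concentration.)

pKa₁ = -log(5.28e-07) = 6.28; pKa₂ = -log(6.57e-11) = 10.18. For an amphiprotic species, pH ≈ ½(pKa₁ + pKa₂) = ½(6.28 + 10.18) = 8.23.

pH = 8.23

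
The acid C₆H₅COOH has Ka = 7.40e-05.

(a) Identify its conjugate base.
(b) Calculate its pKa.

(a) The conjugate base is formed by removing one H⁺ from C₆H₅COOH, giving C₆H₅COO⁻. (b) pKa = -log(Ka) = -log(7.40e-05) = 4.13.

Conjugate base: C₆H₅COO⁻; pK_a = 4.13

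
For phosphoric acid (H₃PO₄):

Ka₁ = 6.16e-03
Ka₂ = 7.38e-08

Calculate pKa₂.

pKa₂ = -log(Ka₂) = -log(7.38e-08) = 7.13.

pK_{a2} = 7.13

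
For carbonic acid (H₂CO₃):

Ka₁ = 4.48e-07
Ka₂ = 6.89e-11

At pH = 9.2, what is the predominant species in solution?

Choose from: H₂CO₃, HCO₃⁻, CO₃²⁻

pKa₁ = 6.35, pKa₂ = 10.16. For a polyprotic acid the predominant species crosses at each pKa: below pKa_n the protonated form dominates, above it the deprotonated form does. At pH = 9.2, the predominant species is HCO₃⁻.

HCO₃⁻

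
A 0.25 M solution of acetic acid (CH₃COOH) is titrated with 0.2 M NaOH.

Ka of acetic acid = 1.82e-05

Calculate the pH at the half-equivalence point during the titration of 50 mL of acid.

At half-equivalence [HA] = [A⁻], so Henderson-Hasselbalch gives pH = pKa = -log(1.82e-05) = 4.74.

pH = pKa = 4.74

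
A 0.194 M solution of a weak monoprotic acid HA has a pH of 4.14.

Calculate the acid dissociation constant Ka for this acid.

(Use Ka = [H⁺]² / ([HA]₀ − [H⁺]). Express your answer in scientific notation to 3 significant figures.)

[H⁺] = 10^(−pH) = 10^(−4.14) = 7.244e-05 M. For HA ⇌ H⁺ + A⁻, Ka = [H⁺][A⁻]/[HA] = [H⁺]² / ([HA]₀ − [H⁺]) = (7.244e-05)² / (0.194 − 7.244e-05) = 2.71e-08.

K_a = 2.71e-08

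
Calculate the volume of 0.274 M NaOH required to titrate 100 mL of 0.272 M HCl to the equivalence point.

At equivalence: moles acid = moles base. moles HCl = 0.272 × 100/1000 = 0.0272 mol. V_base = moles / 0.274 × 1000 = 99.3 mL.

V_{base} = 99.3 mL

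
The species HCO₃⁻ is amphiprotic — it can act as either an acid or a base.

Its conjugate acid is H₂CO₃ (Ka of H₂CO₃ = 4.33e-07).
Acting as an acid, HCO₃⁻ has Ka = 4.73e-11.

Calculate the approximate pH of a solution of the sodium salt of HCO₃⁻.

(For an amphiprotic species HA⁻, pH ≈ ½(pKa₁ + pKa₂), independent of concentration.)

pKa₁ = -log(4.33e-07) = 6.36; pKa₂ = -log(4.73e-11) = 10.33. For an amphiprotic species, pH ≈ ½(pKa₁ + pKa₂) = ½(6.36 + 10.33) = 8.34.

pH = 8.34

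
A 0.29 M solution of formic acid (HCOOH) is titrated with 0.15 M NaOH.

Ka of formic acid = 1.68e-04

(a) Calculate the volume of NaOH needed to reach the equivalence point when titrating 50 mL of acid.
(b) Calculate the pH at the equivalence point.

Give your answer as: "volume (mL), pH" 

moles acid = 0.29 × 50/1000 = 0.0145 mol; V_base = moles/0.15 × 1000 = 96.7 mL. At equivalence only the conjugate base is present: [A⁻] = 0.0145/0.147 = 9.8864e-02 M. Kb = Kw/Ka = 5.95e-11; [OH⁻] = √(Kb × [A⁻]) = 2.4258e-06; pOH = 5.62; pH = 14 - pOH = 8.38.

V = 96.7 mL, pH = 8.38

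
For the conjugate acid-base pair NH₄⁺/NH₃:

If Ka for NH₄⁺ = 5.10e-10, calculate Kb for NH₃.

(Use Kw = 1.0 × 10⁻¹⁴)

For a conjugate pair Ka × Kb = Kw, so Kb = Kw/Ka = 1.0 × 10⁻¹⁴ / 5.10e-10 = 1.96e-05.

K_b = 1.96e-05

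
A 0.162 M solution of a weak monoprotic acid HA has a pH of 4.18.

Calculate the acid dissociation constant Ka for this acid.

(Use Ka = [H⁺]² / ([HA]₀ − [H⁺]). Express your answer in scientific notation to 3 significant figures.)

[H⁺] = 10^(−pH) = 10^(−4.18) = 6.607e-05 M. For HA ⇌ H⁺ + A⁻, Ka = [H⁺][A⁻]/[HA] = [H⁺]² / ([HA]₀ − [H⁺]) = (6.607e-05)² / (0.162 − 6.607e-05) = 2.70e-08.

K_a = 2.70e-08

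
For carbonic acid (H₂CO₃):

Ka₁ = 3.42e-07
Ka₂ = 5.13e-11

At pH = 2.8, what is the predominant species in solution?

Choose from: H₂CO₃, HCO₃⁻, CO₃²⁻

pKa₁ = 6.47, pKa₂ = 10.29. For a polyprotic acid the predominant species crosses at each pKa: below pKa_n the protonated form dominates, above it the deprotonated form does. At pH = 2.8, the predominant species is H₂CO₃.

H₂CO₃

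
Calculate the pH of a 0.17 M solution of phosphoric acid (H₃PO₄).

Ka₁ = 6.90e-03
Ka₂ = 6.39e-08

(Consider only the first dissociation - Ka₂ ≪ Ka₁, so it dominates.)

First dissociation dominates. From Ka₁ = [H⁺][HA⁻]/[H₂A], x² + Ka₁·x − Ka₁·C = 0 with C = 0.17 M and Ka₁ = 6.90e-03. Solving: [H⁺] = (−Ka₁ + √(Ka₁² + 4·Ka₁·C)) / 2 = 3.0972e-02 M. pH = -log(3.0972e-02) = 1.51.

pH = 1.51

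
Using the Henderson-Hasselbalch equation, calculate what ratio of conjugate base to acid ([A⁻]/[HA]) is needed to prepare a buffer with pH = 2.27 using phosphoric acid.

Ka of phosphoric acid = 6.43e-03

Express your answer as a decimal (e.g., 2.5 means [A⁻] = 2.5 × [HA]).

pKa = -log(6.43e-03) = 2.1918. pH = pKa + log([A⁻]/[HA]), so log([A⁻]/[HA]) = pH − pKa = 2.27 − 2.1918 = 0.0782. [A⁻]/[HA] = 10^(0.0782) = 1.20

[A⁻]/[HA] = 1.20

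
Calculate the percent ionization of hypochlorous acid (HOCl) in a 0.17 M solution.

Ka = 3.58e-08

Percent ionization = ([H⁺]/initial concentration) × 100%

Using Ka equilibrium: x² + Ka×x - Ka×C = 0. Solving: [H⁺] = 7.7995e-05. Percent = (7.7995e-05/0.17) × 100

Percent ionization = 0.0459%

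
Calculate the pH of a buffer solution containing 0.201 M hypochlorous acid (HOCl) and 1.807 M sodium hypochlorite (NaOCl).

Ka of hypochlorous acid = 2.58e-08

pKa = -log(2.58e-08) = 7.59. pH = pKa + log([A⁻]/[HA]) = 7.59 + log(1.807/0.201)

pH = 8.54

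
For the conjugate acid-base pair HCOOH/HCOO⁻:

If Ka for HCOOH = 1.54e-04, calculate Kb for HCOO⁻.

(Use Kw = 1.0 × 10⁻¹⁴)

For a conjugate pair Ka × Kb = Kw, so Kb = Kw/Ka = 1.0 × 10⁻¹⁴ / 1.54e-04 = 6.49e-11.

K_b = 6.49e-11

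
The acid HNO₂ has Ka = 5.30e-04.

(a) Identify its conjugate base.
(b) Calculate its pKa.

(a) The conjugate base is formed by removing one H⁺ from HNO₂, giving NO₂⁻. (b) pKa = -log(Ka) = -log(5.30e-04) = 3.28.

Conjugate base: NO₂⁻; pK_a = 3.28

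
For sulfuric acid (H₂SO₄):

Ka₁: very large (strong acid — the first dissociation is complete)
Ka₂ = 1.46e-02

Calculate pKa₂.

pKa₂ = -log(Ka₂) = -log(1.46e-02) = 1.84.

pK_{a2} = 1.84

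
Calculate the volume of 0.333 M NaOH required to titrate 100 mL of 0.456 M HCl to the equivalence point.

At equivalence: moles acid = moles base. moles HCl = 0.456 × 100/1000 = 0.0456 mol. V_base = moles / 0.333 × 1000 = 136.9 mL.

V_{base} = 136.9 mL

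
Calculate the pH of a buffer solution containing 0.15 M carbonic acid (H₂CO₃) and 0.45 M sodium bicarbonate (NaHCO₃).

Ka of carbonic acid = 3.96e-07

pKa = -log(3.96e-07) = 6.40. pH = pKa + log([A⁻]/[HA]) = 6.40 + log(0.45/0.15)

pH = 6.88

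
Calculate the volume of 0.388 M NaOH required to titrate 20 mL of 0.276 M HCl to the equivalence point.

At equivalence: moles acid = moles base. moles HCl = 0.276 × 20/1000 = 0.00552 mol. V_base = moles / 0.388 × 1000 = 14.2 mL.

V_{base} = 14.2 mL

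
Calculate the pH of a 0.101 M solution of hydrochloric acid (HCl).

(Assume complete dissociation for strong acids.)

[H⁺] = 0.101 M for strong acid. pH = -log[H⁺] = -log(0.101)

pH = 1.00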